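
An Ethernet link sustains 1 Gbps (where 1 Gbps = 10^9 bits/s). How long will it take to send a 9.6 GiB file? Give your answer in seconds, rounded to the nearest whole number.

82 seconds

9.6 GiB = 10,307,921,510.4 bytes = 82,463,372,083.2 bits
1 Gbps = 1,000,000,000 bits/s
time = 82,463,372,083.2 / 1,000,000,000 = 82 s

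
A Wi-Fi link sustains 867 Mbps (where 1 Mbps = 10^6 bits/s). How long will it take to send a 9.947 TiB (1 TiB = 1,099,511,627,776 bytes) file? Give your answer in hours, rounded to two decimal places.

28.03 hours

9.947 TiB = 10,936,842,161,487.872 bytes = 87,494,737,291,902.976 bits
867 Mbps = 867,000,000 bits/s
time = 87,494,737,291,902.976 / 867,000,000 = 100,916.6520 s
100,916.6520 s / 3600 = 28.03 hours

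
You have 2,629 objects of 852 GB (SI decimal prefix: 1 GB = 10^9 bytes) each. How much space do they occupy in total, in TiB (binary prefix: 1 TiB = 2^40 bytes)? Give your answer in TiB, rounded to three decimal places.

2,037.184 TiB

Total = 2,629 × 852 GB = 2,239,908 GB
= 2,239,908 × 1,000,000,000 bytes = 2,239,908,000,000,000 bytes
1 TiB = 1,099,511,627,776 bytes
2,239,908,000,000,000 / 1,099,511,627,776 = 2,037.184 TiB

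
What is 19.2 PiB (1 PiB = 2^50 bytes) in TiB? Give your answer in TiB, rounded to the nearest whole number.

19,661 TiB

19.2 PiB × 1,125,899,906,842,624 bytes/PiB = 21,617,278,211,378,380.8 bytes
1 TiB = 1,099,511,627,776 bytes
21,617,278,211,378,380.8 / 1,099,511,627,776 = 19,661 TiB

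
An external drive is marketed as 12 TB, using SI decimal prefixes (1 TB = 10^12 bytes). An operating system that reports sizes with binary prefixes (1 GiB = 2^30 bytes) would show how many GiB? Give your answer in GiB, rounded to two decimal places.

11,175.87 GiB

12 TB = 12 × 10^12 bytes = 12,000,000,000,000 bytes
1 GiB = 1,073,741,824 bytes
12,000,000,000,000 / 1,073,741,824 = 11,175.87 GiB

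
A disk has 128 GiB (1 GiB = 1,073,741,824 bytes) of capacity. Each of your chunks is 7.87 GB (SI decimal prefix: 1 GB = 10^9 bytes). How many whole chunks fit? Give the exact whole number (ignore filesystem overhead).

Capacity: 128 GiB = 137,438,953,472 bytes
Per item: 7.87 GB = 7,870,000,000 bytes
⌊137,438,953,472 / 7,870,000,000⌋ = 17

17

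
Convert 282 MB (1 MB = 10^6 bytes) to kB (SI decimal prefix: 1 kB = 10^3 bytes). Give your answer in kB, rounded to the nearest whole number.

282,000 kB

282 MB × 1,000,000 bytes/MB = 282,000,000 bytes
1 kB = 10^3 bytes = 1,000 bytes
282,000,000 / 1,000 = 282,000 kB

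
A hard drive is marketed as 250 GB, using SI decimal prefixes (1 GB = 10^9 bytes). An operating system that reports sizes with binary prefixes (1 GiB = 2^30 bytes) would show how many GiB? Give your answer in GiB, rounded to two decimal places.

250 GB = 250 × 10^9 bytes = 250,000,000,000 bytes
1 GiB = 1,073,741,824 bytes
250,000,000,000 / 1,073,741,824 = 232.83 GiB

232.83 GiB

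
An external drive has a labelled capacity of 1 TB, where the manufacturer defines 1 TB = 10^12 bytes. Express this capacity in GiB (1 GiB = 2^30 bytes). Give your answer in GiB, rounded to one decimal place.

931.3 GiB

1 TB × 1,000,000,000,000 bytes/TB = 1,000,000,000,000 bytes
1 GiB = 1,073,741,824 bytes
1,000,000,000,000 / 1,073,741,824 = 931.3 GiB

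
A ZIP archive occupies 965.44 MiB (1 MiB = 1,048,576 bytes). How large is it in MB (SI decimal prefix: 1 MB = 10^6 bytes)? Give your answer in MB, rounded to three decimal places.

1,012.337 MB

965.44 MiB = 965.44 × 2^20 bytes = 1,012,337,213.44 bytes
1 MB = 1,000,000 bytes
1,012,337,213.44 / 1,000,000 = 1,012.337 MB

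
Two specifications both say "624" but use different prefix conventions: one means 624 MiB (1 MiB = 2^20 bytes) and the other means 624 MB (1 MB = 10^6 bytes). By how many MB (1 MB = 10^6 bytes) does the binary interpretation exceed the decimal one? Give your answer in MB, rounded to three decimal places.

624 MiB = 624 × 1,048,576 = 654,311,424 bytes
624 MB = 624 × 1,000,000 = 624,000,000 bytes
difference = 30,311,424 bytes
30,311,424 / 1,000,000 = 30.311 MB

30.311 MB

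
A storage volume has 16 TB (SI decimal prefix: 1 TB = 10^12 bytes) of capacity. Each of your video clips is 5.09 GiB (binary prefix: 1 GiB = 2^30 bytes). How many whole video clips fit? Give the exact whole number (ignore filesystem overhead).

Capacity: 16 TB = 16,000,000,000,000 bytes
Per item: 5.09 GiB = 5,465,345,884.16 bytes
⌊16,000,000,000,000 / 5,465,345,884.16⌋ = 2,927

2,927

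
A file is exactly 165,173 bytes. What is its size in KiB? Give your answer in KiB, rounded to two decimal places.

165,173 bytes given.
1 KiB = 1,024 bytes
165,173 / 1,024 = 161.30 KiB

161.30 KiB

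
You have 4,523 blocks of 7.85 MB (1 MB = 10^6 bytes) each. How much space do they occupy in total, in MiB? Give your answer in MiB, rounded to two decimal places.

33,860.73 MiB

Total = 4,523 × 7.85 MB = 35505.55 MB
= 35505.55 × 1,000,000 bytes = 35,505,550,000 bytes
1 MiB = 1,048,576 bytes
35,505,550,000 / 1,048,576 = 33,860.73 MiB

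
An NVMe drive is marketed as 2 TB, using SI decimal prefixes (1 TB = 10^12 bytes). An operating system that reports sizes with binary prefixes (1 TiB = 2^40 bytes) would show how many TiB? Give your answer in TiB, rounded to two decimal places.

1.82 TiB

2 TB = 2 × 10^12 bytes = 2,000,000,000,000 bytes
1 TiB = 2^40 bytes = 1,099,511,627,776 bytes
2,000,000,000,000 / 1,099,511,627,776 = 1.82 TiB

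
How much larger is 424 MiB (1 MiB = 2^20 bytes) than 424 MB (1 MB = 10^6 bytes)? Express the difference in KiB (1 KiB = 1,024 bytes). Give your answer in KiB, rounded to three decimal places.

424 MiB = 424 × 1,048,576 = 444,596,224 bytes
424 MB = 424 × 1,000,000 = 424,000,000 bytes
difference = 20,596,224 bytes
20,596,224 / 1,024 = 20,113.500 KiB

20,113.500 KiB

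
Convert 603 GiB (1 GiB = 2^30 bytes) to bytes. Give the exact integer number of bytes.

647,466,319,872 bytes

603 × 1,073,741,824 = 647,466,319,872 bytes  (1 GiB = 2^30 bytes)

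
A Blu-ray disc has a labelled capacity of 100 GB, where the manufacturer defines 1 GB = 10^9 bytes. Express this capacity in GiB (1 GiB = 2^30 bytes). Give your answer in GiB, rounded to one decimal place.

93.1 GiB

100 GB = 100 × 10^9 bytes = 100,000,000,000 bytes
1 GiB = 1,073,741,824 bytes
100,000,000,000 / 1,073,741,824 = 93.1 GiB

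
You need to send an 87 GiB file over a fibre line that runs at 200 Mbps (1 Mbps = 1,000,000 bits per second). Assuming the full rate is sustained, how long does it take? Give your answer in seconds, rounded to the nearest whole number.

87 GiB = 93,415,538,688 bytes = 747,324,309,504 bits
200 Mbps = 200,000,000 bits/s
time = 747,324,309,504 / 200,000,000 = 3,737 s

3,737 seconds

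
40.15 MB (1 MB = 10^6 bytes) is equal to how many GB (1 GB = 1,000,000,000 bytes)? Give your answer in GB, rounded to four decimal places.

40.15 MB = 40.15 × 10^6 bytes = 40,150,000 bytes
1 GB = 1,000,000,000 bytes
40,150,000 / 1,000,000,000 = 0.0402 GB

0.0402 GB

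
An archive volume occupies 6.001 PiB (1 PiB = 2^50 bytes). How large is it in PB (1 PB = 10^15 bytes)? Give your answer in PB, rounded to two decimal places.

6.76 PB

6.001 PiB × 1,125,899,906,842,624 bytes/PiB = 6,756,525,340,962,586.624 bytes
1 PB = 10^15 bytes = 1,000,000,000,000,000 bytes
6,756,525,340,962,586.624 / 1,000,000,000,000,000 = 6.76 PB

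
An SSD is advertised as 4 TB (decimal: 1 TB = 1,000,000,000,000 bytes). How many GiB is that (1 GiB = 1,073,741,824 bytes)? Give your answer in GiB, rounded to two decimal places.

4 TB = 4 × 10^12 bytes = 4,000,000,000,000 bytes
1 GiB = 2^30 bytes = 1,073,741,824 bytes
4,000,000,000,000 / 1,073,741,824 = 3,725.29 GiB

3,725.29 GiB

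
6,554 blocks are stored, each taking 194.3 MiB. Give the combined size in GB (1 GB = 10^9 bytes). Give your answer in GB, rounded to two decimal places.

1,335.30 GB

Total = 6,554 × 194.3 MiB = 1273442.2 MiB
= 1273442.2 × 1,048,576 bytes = 1,335,300,928,307.2 bytes
1 GB = 1,000,000,000 bytes
1,335,300,928,307.2 / 1,000,000,000 = 1,335.30 GB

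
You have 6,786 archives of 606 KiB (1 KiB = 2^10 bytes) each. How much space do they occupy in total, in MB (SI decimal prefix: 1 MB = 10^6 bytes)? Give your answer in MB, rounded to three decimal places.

4,211.012 MB

Total = 6,786 × 606 KiB = 4,112,316 KiB
= 4,112,316 × 1,024 bytes = 4,211,011,584 bytes
1 MB = 1,000,000 bytes
4,211,011,584 / 1,000,000 = 4,211.012 MB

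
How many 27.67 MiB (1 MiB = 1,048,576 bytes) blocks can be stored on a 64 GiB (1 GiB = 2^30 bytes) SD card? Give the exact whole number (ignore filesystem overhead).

Capacity: 64 GiB = 68,719,476,736 bytes
Per item: 27.67 MiB = 29,014,097.92 bytes
⌊68,719,476,736 / 29,014,097.92⌋ = 2,368

2,368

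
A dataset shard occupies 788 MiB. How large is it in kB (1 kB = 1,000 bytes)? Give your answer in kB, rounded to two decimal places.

788 MiB = 788 × 2^20 bytes = 826,277,888 bytes
1 kB = 1,000 bytes
826,277,888 / 1,000 = 826,277.89 kB

826,277.89 kB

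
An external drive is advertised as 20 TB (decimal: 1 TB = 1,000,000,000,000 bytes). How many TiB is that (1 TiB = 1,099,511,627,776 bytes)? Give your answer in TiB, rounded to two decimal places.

18.19 TiB

20 TB × 1,000,000,000,000 bytes/TB = 20,000,000,000,000 bytes
1 TiB = 2^40 bytes = 1,099,511,627,776 bytes
20,000,000,000,000 / 1,099,511,627,776 = 18.19 TiB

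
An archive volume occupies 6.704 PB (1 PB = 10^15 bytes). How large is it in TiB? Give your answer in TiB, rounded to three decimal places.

6.704 PB × 1,000,000,000,000,000 bytes/PB = 6,704,000,000,000,000 bytes
1 TiB = 1,099,511,627,776 bytes
6,704,000,000,000,000 / 1,099,511,627,776 = 6,097.252 TiB

6,097.252 TiB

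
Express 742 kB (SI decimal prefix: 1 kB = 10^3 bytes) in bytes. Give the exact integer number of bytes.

742 × 1,000 = 742,000 bytes  (1 kB = 10^3 bytes)

742,000 bytes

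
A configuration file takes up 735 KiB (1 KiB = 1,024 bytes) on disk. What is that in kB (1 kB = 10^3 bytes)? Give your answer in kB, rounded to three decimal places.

735 KiB = 735 × 2^10 bytes = 752,640 bytes
1 kB = 1,000 bytes
752,640 / 1,000 = 752.640 kB

752.640 kB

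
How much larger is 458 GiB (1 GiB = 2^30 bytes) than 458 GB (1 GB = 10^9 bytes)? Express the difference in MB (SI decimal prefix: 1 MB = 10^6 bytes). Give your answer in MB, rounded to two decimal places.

458 GiB = 458 × 1,073,741,824 = 491,773,755,392 bytes
458 GB = 458 × 1,000,000,000 = 458,000,000,000 bytes
difference = 33,773,755,392 bytes
33,773,755,392 / 1,000,000 = 33,773.76 MB

33,773.76 MB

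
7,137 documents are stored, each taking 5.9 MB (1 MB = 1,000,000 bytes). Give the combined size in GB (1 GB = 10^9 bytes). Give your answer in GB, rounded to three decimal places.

42.108 GB

Total = 7,137 × 5.9 MB = 42108.3 MB
= 42108.3 × 1,000,000 bytes = 42,108,300,000 bytes
1 GB = 1,000,000,000 bytes
42,108,300,000 / 1,000,000,000 = 42.108 GB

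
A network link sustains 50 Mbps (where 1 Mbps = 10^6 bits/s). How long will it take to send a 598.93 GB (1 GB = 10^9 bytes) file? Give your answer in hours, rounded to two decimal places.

598.93 GB = 598,930,000,000 bytes = 4,791,440,000,000 bits
50 Mbps = 50,000,000 bits/s
time = 4,791,440,000,000 / 50,000,000 = 95,828.8000 s
95,828.8000 s / 3600 = 26.62 hours

26.62 hours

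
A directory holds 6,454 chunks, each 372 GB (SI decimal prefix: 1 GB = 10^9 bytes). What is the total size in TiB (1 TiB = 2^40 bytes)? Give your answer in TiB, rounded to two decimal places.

2,183.59 TiB

Total = 6,454 × 372 GB = 2,400,888 GB
= 2,400,888 × 1,000,000,000 bytes = 2,400,888,000,000,000 bytes
1 TiB = 1,099,511,627,776 bytes
2,400,888,000,000,000 / 1,099,511,627,776 = 2,183.59 TiB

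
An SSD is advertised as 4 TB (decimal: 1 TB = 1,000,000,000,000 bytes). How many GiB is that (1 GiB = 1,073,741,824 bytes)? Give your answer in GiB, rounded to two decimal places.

4 TB × 1,000,000,000,000 bytes/TB = 4,000,000,000,000 bytes
1 GiB = 2^30 bytes = 1,073,741,824 bytes
4,000,000,000,000 / 1,073,741,824 = 3,725.29 GiB

3,725.29 GiB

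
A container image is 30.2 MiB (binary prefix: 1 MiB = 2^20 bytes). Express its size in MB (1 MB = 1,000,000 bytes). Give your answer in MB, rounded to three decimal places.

31.667 MB

30.2 MiB = 30.2 × 2^20 bytes = 31,666,995.2 bytes
1 MB = 1,000,000 bytes
31,666,995.2 / 1,000,000 = 31.667 MB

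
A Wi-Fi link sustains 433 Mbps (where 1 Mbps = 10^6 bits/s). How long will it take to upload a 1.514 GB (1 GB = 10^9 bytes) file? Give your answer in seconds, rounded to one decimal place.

1.514 GB = 1,514,000,000 bytes = 12,112,000,000 bits
433 Mbps = 433,000,000 bits/s
time = 12,112,000,000 / 433,000,000 = 28.0 s

28.0 seconds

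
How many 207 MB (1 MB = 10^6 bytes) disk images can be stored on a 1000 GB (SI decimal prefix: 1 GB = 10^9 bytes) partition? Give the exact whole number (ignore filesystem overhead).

Capacity: 1000 GB = 1,000,000,000,000 bytes
Per item: 207 MB = 207,000,000 bytes
⌊1,000,000,000,000 / 207,000,000⌋ = 4,830

4,830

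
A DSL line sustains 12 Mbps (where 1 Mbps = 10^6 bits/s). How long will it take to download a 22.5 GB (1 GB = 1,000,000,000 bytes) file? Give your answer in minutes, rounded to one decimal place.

22.5 GB = 22,500,000,000 bytes = 180,000,000,000 bits
12 Mbps = 12,000,000 bits/s
time = 180,000,000,000 / 12,000,000 = 15,000.00 s
15,000.00 s / 60 = 250.0 minutes

250.0 minutes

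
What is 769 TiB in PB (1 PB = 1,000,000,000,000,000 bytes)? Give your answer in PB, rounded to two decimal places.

0.85 PB

769 TiB = 769 × 2^40 bytes = 845,524,441,759,744 bytes
1 PB = 1,000,000,000,000,000 bytes
845,524,441,759,744 / 1,000,000,000,000,000 = 0.85 PB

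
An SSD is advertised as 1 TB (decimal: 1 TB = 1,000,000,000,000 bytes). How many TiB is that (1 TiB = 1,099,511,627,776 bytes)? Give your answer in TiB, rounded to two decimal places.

0.91 TiB

1 TB = 1 × 10^12 bytes = 1,000,000,000,000 bytes
1 TiB = 1,099,511,627,776 bytes
1,000,000,000,000 / 1,099,511,627,776 = 0.91 TiB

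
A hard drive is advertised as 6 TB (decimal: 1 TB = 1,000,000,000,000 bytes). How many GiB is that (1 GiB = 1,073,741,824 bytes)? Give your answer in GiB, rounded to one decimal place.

5,587.9 GiB

6 TB = 6 × 10^12 bytes = 6,000,000,000,000 bytes
1 GiB = 1,073,741,824 bytes
6,000,000,000,000 / 1,073,741,824 = 5,587.9 GiB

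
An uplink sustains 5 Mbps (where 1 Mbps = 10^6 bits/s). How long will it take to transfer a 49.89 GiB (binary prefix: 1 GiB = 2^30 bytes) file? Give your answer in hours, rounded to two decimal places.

23.81 hours

49.89 GiB = 53,568,979,599.36 bytes = 428,551,836,794.88 bits
5 Mbps = 5,000,000 bits/s
time = 428,551,836,794.88 / 5,000,000 = 85,710.3674 s
85,710.3674 s / 3600 = 23.81 hours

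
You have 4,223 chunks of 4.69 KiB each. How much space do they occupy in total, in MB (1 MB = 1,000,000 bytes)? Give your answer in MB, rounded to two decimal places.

20.28 MB

Total = 4,223 × 4.69 KiB = 19805.87 KiB
= 19805.87 × 1,024 bytes = 20,281,210.88 bytes
1 MB = 1,000,000 bytes
20,281,210.88 / 1,000,000 = 20.28 MB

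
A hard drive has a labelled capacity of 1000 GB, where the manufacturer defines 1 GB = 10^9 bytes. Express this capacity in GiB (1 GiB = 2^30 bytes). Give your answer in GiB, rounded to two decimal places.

1000 GB = 1000 × 10^9 bytes = 1,000,000,000,000 bytes
1 GiB = 1,073,741,824 bytes
1,000,000,000,000 / 1,073,741,824 = 931.32 GiB

931.32 GiB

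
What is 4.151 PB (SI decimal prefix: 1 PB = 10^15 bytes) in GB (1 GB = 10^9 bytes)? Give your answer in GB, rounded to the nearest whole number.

4.151 PB = 4.151 × 10^15 bytes = 4,151,000,000,000,000 bytes
1 GB = 1,000,000,000 bytes
4,151,000,000,000,000 / 1,000,000,000 = 4,151,000 GB

4,151,000 GB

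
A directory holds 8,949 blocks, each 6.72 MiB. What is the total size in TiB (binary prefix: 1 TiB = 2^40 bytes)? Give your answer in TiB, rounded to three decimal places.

Total = 8,949 × 6.72 MiB = 60137.28 MiB
= 60137.28 × 1,048,576 bytes = 63,058,508,513.28 bytes
1 TiB = 1,099,511,627,776 bytes
63,058,508,513.28 / 1,099,511,627,776 = 0.057 TiB

0.057 TiB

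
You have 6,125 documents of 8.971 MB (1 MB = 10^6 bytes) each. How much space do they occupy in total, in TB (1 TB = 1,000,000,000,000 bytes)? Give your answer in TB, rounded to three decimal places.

Total = 6,125 × 8.971 MB = 54947.375 MB
= 54947.375 × 1,000,000 bytes = 54,947,375,000 bytes
1 TB = 1,000,000,000,000 bytes
54,947,375,000 / 1,000,000,000,000 = 0.055 TB

0.055 TB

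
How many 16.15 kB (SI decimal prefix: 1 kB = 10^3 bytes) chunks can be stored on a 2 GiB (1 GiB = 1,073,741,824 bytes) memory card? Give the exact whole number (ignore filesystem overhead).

Capacity: 2 GiB = 2,147,483,648 bytes
Per item: 16.15 kB = 16,150 bytes
⌊2,147,483,648 / 16,150⌋ = 132,971

132,971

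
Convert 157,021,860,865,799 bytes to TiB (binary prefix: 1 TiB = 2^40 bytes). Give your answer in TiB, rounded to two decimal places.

157,021,860,865,799 bytes given.
1 TiB = 2^40 bytes = 1,099,511,627,776 bytes
157,021,860,865,799 / 1,099,511,627,776 = 142.81 TiB

142.81 TiB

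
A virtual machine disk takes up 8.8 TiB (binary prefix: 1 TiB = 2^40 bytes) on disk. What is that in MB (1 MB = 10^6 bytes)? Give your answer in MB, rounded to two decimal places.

8.8 TiB × 1,099,511,627,776 bytes/TiB = 9,675,702,324,428.8 bytes
1 MB = 1,000,000 bytes
9,675,702,324,428.8 / 1,000,000 = 9,675,702.32 MB

9,675,702.32 MB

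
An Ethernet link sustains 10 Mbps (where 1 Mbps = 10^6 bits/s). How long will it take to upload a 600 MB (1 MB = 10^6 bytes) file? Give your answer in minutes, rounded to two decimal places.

8.00 minutes

600 MB = 600,000,000 bytes = 4,800,000,000 bits
10 Mbps = 10,000,000 bits/s
time = 4,800,000,000 / 10,000,000 = 480.000 s
480.000 s / 60 = 8.00 minutes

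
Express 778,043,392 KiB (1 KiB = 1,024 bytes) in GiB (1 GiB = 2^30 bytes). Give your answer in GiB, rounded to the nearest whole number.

778,043,392 KiB × 1,024 bytes/KiB = 796,716,433,408 bytes
1 GiB = 1,073,741,824 bytes
796,716,433,408 / 1,073,741,824 = 742 GiB

742 GiB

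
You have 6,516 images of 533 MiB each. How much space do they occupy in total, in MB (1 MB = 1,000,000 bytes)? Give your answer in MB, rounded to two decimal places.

Total = 6,516 × 533 MiB = 3,473,028 MiB
= 3,473,028 × 1,048,576 bytes = 3,641,733,808,128 bytes
1 MB = 1,000,000 bytes
3,641,733,808,128 / 1,000,000 = 3,641,733.81 MB

3,641,733.81 MB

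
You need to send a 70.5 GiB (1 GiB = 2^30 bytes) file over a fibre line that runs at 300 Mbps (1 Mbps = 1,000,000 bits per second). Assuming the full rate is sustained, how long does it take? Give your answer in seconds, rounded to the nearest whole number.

70.5 GiB = 75,698,798,592 bytes = 605,590,388,736 bits
300 Mbps = 300,000,000 bits/s
time = 605,590,388,736 / 300,000,000 = 2,019 s

2,019 seconds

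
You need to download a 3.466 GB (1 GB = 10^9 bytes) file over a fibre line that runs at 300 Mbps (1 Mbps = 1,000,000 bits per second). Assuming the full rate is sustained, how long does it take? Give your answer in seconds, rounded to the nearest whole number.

92 seconds

3.466 GB = 3,466,000,000 bytes = 27,728,000,000 bits
300 Mbps = 300,000,000 bits/s
time = 27,728,000,000 / 300,000,000 = 92 s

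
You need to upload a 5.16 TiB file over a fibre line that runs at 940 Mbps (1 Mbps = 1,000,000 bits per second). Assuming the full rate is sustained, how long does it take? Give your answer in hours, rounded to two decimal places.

13.41 hours

5.16 TiB = 5,673,479,999,324.16 bytes = 45,387,839,994,593.28 bits
940 Mbps = 940,000,000 bits/s
time = 45,387,839,994,593.28 / 940,000,000 = 48,284.9362 s
48,284.9362 s / 3600 = 13.41 hours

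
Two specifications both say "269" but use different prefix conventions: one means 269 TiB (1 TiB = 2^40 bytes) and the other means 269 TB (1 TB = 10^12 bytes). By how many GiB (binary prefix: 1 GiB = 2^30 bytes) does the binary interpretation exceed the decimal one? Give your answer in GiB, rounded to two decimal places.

24,930.23 GiB

269 TiB = 269 × 1,099,511,627,776 = 295,768,627,871,744 bytes
269 TB = 269 × 1,000,000,000,000 = 269,000,000,000,000 bytes
difference = 26,768,627,871,744 bytes
26,768,627,871,744 / 1,073,741,824 = 24,930.23 GiB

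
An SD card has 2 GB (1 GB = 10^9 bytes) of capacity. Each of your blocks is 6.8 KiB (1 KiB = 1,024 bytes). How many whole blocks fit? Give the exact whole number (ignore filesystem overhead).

287,224

Capacity: 2 GB = 2,000,000,000 bytes
Per item: 6.8 KiB = 6,963.2 bytes
⌊2,000,000,000 / 6,963.2⌋ = 287,224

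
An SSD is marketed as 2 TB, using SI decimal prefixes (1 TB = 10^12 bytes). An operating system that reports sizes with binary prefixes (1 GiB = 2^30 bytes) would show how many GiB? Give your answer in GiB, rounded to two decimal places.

2 TB × 1,000,000,000,000 bytes/TB = 2,000,000,000,000 bytes
1 GiB = 1,073,741,824 bytes
2,000,000,000,000 / 1,073,741,824 = 1,862.65 GiB

1,862.65 GiB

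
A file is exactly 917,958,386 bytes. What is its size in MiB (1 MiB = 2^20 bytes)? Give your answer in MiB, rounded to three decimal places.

875.433 MiB

917,958,386 bytes given.
1 MiB = 2^20 bytes = 1,048,576 bytes
917,958,386 / 1,048,576 = 875.433 MiB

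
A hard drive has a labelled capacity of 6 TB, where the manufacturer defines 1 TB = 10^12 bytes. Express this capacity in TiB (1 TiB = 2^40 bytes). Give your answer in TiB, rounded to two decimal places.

5.46 TiB

6 TB = 6 × 10^12 bytes = 6,000,000,000,000 bytes
1 TiB = 2^40 bytes = 1,099,511,627,776 bytes
6,000,000,000,000 / 1,099,511,627,776 = 5.46 TiB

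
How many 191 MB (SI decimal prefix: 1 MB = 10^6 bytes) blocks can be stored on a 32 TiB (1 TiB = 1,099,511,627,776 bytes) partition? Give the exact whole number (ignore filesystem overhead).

184,211

Capacity: 32 TiB = 35,184,372,088,832 bytes
Per item: 191 MB = 191,000,000 bytes
⌊35,184,372,088,832 / 191,000,000⌋ = 184,211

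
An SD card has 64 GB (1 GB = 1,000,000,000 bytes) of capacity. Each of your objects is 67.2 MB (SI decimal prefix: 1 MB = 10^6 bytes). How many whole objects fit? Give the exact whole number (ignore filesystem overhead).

Capacity: 64 GB = 64,000,000,000 bytes
Per item: 67.2 MB = 67,200,000 bytes
⌊64,000,000,000 / 67,200,000⌋ = 952

952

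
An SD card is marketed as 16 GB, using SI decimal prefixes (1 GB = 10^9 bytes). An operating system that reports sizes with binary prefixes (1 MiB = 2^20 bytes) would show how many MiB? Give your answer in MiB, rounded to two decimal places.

16 GB = 16 × 10^9 bytes = 16,000,000,000 bytes
1 MiB = 2^20 bytes = 1,048,576 bytes
16,000,000,000 / 1,048,576 = 15,258.79 MiB

15,258.79 MiB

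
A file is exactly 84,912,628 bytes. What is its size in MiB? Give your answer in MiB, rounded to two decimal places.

84,912,628 bytes given.
1 MiB = 2^20 bytes = 1,048,576 bytes
84,912,628 / 1,048,576 = 80.98 MiB

80.98 MiB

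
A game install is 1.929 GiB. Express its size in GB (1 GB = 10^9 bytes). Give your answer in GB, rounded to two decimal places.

2.07 GB

1.929 GiB = 1.929 × 2^30 bytes = 2,071,247,978.496 bytes
1 GB = 1,000,000,000 bytes
2,071,247,978.496 / 1,000,000,000 = 2.07 GB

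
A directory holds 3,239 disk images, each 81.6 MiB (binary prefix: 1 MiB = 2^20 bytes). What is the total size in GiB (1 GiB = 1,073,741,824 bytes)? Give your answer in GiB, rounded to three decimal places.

258.108 GiB

Total = 3,239 × 81.6 MiB = 264302.4 MiB
= 264302.4 × 1,048,576 bytes = 277,141,153,382.4 bytes
1 GiB = 1,073,741,824 bytes
277,141,153,382.4 / 1,073,741,824 = 258.108 GiB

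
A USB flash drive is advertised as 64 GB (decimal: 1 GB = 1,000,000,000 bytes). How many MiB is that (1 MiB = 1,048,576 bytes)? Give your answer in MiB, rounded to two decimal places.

64 GB × 1,000,000,000 bytes/GB = 64,000,000,000 bytes
1 MiB = 2^20 bytes = 1,048,576 bytes
64,000,000,000 / 1,048,576 = 61,035.16 MiB

61,035.16 MiB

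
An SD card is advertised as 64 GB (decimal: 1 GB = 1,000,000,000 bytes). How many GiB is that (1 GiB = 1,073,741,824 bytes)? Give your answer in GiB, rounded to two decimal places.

59.60 GiB

64 GB = 64 × 10^9 bytes = 64,000,000,000 bytes
1 GiB = 1,073,741,824 bytes
64,000,000,000 / 1,073,741,824 = 59.60 GiB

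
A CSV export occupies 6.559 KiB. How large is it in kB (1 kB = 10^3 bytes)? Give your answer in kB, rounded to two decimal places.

6.559 KiB = 6.559 × 2^10 bytes = 6,716.416 bytes
1 kB = 1,000 bytes
6,716.416 / 1,000 = 6.72 kB

6.72 kB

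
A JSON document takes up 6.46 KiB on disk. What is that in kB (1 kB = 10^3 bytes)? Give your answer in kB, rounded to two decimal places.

6.62 kB

6.46 KiB = 6.46 × 2^10 bytes = 6,615.04 bytes
1 kB = 10^3 bytes = 1,000 bytes
6,615.04 / 1,000 = 6.62 kB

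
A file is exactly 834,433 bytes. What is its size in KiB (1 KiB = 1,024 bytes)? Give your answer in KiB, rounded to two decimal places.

814.88 KiB

834,433 bytes given.
1 KiB = 1,024 bytes
834,433 / 1,024 = 814.88 KiB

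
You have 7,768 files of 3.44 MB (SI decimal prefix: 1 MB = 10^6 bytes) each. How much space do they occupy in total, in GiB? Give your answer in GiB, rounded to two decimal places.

24.89 GiB

Total = 7,768 × 3.44 MB = 26721.92 MB
= 26721.92 × 1,000,000 bytes = 26,721,920,000 bytes
1 GiB = 1,073,741,824 bytes
26,721,920,000 / 1,073,741,824 = 24.89 GiB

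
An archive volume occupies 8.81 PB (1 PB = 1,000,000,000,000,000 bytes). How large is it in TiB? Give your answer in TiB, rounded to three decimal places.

8,012.648 TiB

8.81 PB × 1,000,000,000,000,000 bytes/PB = 8,810,000,000,000,000 bytes
1 TiB = 2^40 bytes = 1,099,511,627,776 bytes
8,810,000,000,000,000 / 1,099,511,627,776 = 8,012.648 TiB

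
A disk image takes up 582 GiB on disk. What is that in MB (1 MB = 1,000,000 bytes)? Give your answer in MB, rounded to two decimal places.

582 GiB = 582 × 2^30 bytes = 624,917,741,568 bytes
1 MB = 10^6 bytes = 1,000,000 bytes
624,917,741,568 / 1,000,000 = 624,917.74 MB

624,917.74 MB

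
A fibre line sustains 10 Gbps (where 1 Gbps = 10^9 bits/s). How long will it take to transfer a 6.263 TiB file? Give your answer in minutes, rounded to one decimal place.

91.8 minutes

6.263 TiB = 6,886,241,324,761.088 bytes = 55,089,930,598,088.704 bits
10 Gbps = 10,000,000,000 bits/s
time = 55,089,930,598,088.704 / 10,000,000,000 = 5,508.99 s
5,508.99 s / 60 = 91.8 minutes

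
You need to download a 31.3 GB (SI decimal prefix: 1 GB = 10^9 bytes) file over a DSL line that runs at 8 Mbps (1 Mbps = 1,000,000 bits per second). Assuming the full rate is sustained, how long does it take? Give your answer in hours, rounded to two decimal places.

8.69 hours

31.3 GB = 31,300,000,000 bytes = 250,400,000,000 bits
8 Mbps = 8,000,000 bits/s
time = 250,400,000,000 / 8,000,000 = 31,300.0000 s
31,300.0000 s / 3600 = 8.69 hours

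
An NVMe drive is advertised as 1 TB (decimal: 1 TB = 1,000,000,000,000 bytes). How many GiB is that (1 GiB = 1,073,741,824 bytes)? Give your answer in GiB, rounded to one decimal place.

1 TB = 1 × 10^12 bytes = 1,000,000,000,000 bytes
1 GiB = 1,073,741,824 bytes
1,000,000,000,000 / 1,073,741,824 = 931.3 GiB

931.3 GiB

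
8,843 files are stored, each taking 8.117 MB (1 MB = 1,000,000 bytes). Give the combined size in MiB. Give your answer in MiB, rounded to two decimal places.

68,453.44 MiB

Total = 8,843 × 8.117 MB = 71778.631 MB
= 71778.631 × 1,000,000 bytes = 71,778,631,000 bytes
1 MiB = 1,048,576 bytes
71,778,631,000 / 1,048,576 = 68,453.44 MiB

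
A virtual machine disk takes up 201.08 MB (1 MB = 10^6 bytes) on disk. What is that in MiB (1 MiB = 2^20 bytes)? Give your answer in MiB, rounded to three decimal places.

201.08 MB = 201.08 × 10^6 bytes = 201,080,000 bytes
1 MiB = 2^20 bytes = 1,048,576 bytes
201,080,000 / 1,048,576 = 191.765 MiB

191.765 MiB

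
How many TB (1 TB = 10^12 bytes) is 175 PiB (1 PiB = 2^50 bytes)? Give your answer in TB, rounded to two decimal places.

197,032.48 TB

175 PiB = 175 × 2^50 bytes = 197,032,483,697,459,200 bytes
1 TB = 1,000,000,000,000 bytes
197,032,483,697,459,200 / 1,000,000,000,000 = 197,032.48 TB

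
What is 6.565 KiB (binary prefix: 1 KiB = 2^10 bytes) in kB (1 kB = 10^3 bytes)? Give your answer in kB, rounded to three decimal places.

6.565 KiB = 6.565 × 2^10 bytes = 6,722.56 bytes
1 kB = 10^3 bytes = 1,000 bytes
6,722.56 / 1,000 = 6.723 kB

6.723 kB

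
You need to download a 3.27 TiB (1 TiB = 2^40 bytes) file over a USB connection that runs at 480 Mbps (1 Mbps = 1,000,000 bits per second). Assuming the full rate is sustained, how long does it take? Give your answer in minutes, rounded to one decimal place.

998.7 minutes

3.27 TiB = 3,595,403,022,827.52 bytes = 28,763,224,182,620.16 bits
480 Mbps = 480,000,000 bits/s
time = 28,763,224,182,620.16 / 480,000,000 = 59,923.38 s
59,923.38 s / 60 = 998.7 minutes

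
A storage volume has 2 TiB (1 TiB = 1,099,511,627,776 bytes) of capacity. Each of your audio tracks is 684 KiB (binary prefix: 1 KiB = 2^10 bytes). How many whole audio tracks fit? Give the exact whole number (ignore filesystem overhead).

Capacity: 2 TiB = 2,199,023,255,552 bytes
Per item: 684 KiB = 700,416 bytes
⌊2,199,023,255,552 / 700,416⌋ = 3,139,595

3,139,595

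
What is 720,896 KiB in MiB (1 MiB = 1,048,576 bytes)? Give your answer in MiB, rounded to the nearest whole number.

720,896 KiB × 1,024 bytes/KiB = 738,197,504 bytes
1 MiB = 2^20 bytes = 1,048,576 bytes
738,197,504 / 1,048,576 = 704 MiB

704 MiB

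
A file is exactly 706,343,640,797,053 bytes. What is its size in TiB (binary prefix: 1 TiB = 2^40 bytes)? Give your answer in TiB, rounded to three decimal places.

706,343,640,797,053 bytes given.
1 TiB = 1,099,511,627,776 bytes
706,343,640,797,053 / 1,099,511,627,776 = 642.416 TiB

642.416 TiB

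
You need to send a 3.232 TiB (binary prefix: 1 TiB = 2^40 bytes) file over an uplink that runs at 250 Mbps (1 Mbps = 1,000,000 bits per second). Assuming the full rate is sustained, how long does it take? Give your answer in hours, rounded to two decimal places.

3.232 TiB = 3,553,621,580,972.032 bytes = 28,428,972,647,776.256 bits
250 Mbps = 250,000,000 bits/s
time = 28,428,972,647,776.256 / 250,000,000 = 113,715.8906 s
113,715.8906 s / 3600 = 31.59 hours

31.59 hours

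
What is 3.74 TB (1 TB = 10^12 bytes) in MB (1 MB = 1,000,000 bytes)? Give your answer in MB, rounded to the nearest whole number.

3,740,000 MB

3.74 TB = 3.74 × 10^12 bytes = 3,740,000,000,000 bytes
1 MB = 1,000,000 bytes
3,740,000,000,000 / 1,000,000 = 3,740,000 MB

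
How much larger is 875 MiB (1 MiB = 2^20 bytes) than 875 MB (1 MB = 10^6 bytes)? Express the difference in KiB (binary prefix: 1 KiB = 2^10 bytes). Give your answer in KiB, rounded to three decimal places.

41,507.813 KiB

875 MiB = 875 × 1,048,576 = 917,504,000 bytes
875 MB = 875 × 1,000,000 = 875,000,000 bytes
difference = 42,504,000 bytes
42,504,000 / 1,024 = 41,507.813 KiB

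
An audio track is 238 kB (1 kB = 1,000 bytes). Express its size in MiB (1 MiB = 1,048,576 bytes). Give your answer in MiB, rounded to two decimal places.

238 kB = 238 × 10^3 bytes = 238,000 bytes
1 MiB = 1,048,576 bytes
238,000 / 1,048,576 = 0.23 MiB

0.23 MiB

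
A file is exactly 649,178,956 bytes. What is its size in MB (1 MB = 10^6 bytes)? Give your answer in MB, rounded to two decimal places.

649,178,956 bytes given.
1 MB = 10^6 bytes = 1,000,000 bytes
649,178,956 / 1,000,000 = 649.18 MB

649.18 MB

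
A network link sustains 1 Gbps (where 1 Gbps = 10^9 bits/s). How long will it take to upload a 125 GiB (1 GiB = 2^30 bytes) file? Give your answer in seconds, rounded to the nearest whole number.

125 GiB = 134,217,728,000 bytes = 1,073,741,824,000 bits
1 Gbps = 1,000,000,000 bits/s
time = 1,073,741,824,000 / 1,000,000,000 = 1,074 s

1,074 seconds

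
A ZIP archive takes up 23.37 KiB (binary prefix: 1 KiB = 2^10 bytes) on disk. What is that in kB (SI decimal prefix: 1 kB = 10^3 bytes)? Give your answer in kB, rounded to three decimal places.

23.37 KiB = 23.37 × 2^10 bytes = 23,930.88 bytes
1 kB = 1,000 bytes
23,930.88 / 1,000 = 23.931 kB

23.931 kB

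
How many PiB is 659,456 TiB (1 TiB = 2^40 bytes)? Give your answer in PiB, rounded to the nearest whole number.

644 PiB

659,456 TiB = 659,456 × 2^40 bytes = 725,079,540,006,649,856 bytes
1 PiB = 1,125,899,906,842,624 bytes
725,079,540,006,649,856 / 1,125,899,906,842,624 = 644 PiB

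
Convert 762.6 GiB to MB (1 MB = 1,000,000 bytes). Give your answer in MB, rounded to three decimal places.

762.6 GiB = 762.6 × 2^30 bytes = 818,835,514,982.4 bytes
1 MB = 10^6 bytes = 1,000,000 bytes
818,835,514,982.4 / 1,000,000 = 818,835.515 MB

818,835.515 MB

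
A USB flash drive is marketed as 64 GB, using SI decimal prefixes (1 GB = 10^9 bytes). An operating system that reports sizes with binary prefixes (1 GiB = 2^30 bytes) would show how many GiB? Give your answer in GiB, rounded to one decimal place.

64 GB = 64 × 10^9 bytes = 64,000,000,000 bytes
1 GiB = 1,073,741,824 bytes
64,000,000,000 / 1,073,741,824 = 59.6 GiB

59.6 GiB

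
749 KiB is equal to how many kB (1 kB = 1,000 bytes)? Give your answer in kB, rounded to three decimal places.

749 KiB × 1,024 bytes/KiB = 766,976 bytes
1 kB = 10^3 bytes = 1,000 bytes
766,976 / 1,000 = 766.976 kB

766.976 kB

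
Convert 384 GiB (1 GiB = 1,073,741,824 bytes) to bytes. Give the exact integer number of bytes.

412,316,860,416 bytes

384 × 1,073,741,824 = 412,316,860,416 bytes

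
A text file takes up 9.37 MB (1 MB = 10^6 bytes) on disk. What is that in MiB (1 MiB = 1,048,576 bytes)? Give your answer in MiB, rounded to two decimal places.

8.94 MiB

9.37 MB × 1,000,000 bytes/MB = 9,370,000 bytes
1 MiB = 2^20 bytes = 1,048,576 bytes
9,370,000 / 1,048,576 = 8.94 MiB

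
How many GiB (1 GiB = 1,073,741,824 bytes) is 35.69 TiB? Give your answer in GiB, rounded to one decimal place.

36,546.6 GiB

35.69 TiB = 35.69 × 2^40 bytes = 39,241,569,995,325.44 bytes
1 GiB = 2^30 bytes = 1,073,741,824 bytes
39,241,569,995,325.44 / 1,073,741,824 = 36,546.6 GiB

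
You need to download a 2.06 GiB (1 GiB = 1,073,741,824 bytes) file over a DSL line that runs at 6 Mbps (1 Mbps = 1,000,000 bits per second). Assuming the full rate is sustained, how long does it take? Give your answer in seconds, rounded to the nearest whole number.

2.06 GiB = 2,211,908,157.44 bytes = 17,695,265,259.52 bits
6 Mbps = 6,000,000 bits/s
time = 17,695,265,259.52 / 6,000,000 = 2,949 s

2,949 seconds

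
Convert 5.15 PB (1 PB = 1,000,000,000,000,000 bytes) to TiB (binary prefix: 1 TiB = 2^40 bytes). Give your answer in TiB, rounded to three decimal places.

5.15 PB = 5.15 × 10^15 bytes = 5,150,000,000,000,000 bytes
1 TiB = 1,099,511,627,776 bytes
5,150,000,000,000,000 / 1,099,511,627,776 = 4,683.898 TiB

4,683.898 TiB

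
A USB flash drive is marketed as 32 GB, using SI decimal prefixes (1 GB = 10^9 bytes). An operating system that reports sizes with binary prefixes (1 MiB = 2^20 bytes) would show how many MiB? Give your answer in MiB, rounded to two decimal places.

30,517.58 MiB

32 GB = 32 × 10^9 bytes = 32,000,000,000 bytes
1 MiB = 2^20 bytes = 1,048,576 bytes
32,000,000,000 / 1,048,576 = 30,517.58 MiB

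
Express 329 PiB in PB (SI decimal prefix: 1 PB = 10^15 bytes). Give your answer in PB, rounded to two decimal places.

370.42 PB

329 PiB × 1,125,899,906,842,624 bytes/PiB = 370,421,069,351,223,296 bytes
1 PB = 10^15 bytes = 1,000,000,000,000,000 bytes
370,421,069,351,223,296 / 1,000,000,000,000,000 = 370.42 PB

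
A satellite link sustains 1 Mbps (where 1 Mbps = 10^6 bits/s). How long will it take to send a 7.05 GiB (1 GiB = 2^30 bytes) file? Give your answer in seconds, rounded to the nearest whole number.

7.05 GiB = 7,569,879,859.2 bytes = 60,559,038,873.6 bits
1 Mbps = 1,000,000 bits/s
time = 60,559,038,873.6 / 1,000,000 = 60,559 s

60,559 seconds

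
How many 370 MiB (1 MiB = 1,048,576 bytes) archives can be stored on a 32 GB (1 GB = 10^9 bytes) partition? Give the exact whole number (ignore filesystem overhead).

82

Capacity: 32 GB = 32,000,000,000 bytes
Per item: 370 MiB = 387,973,120 bytes
⌊32,000,000,000 / 387,973,120⌋ = 82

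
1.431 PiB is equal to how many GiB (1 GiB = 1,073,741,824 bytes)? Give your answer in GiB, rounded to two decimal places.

1.431 PiB × 1,125,899,906,842,624 bytes/PiB = 1,611,162,766,691,794.944 bytes
1 GiB = 1,073,741,824 bytes
1,611,162,766,691,794.944 / 1,073,741,824 = 1,500,512.26 GiB

1,500,512.26 GiB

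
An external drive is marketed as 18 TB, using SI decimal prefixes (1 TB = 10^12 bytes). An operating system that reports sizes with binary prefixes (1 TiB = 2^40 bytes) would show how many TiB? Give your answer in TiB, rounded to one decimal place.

16.4 TiB

18 TB = 18 × 10^12 bytes = 18,000,000,000,000 bytes
1 TiB = 1,099,511,627,776 bytes
18,000,000,000,000 / 1,099,511,627,776 = 16.4 TiB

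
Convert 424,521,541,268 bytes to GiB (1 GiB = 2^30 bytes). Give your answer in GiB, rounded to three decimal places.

424,521,541,268 bytes given.
1 GiB = 1,073,741,824 bytes
424,521,541,268 / 1,073,741,824 = 395.366 GiB

395.366 GiB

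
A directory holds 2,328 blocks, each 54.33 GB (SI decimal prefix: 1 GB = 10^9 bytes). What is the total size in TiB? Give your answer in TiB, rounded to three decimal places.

115.033 TiB

Total = 2,328 × 54.33 GB = 126480.24 GB
= 126480.24 × 1,000,000,000 bytes = 126,480,240,000,000 bytes
1 TiB = 1,099,511,627,776 bytes
126,480,240,000,000 / 1,099,511,627,776 = 115.033 TiB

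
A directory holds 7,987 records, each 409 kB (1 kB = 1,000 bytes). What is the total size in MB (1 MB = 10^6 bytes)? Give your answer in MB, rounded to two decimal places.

Total = 7,987 × 409 kB = 3,266,683 kB
= 3,266,683 × 1,000 bytes = 3,266,683,000 bytes
1 MB = 1,000,000 bytes
3,266,683,000 / 1,000,000 = 3,266.68 MB

3,266.68 MB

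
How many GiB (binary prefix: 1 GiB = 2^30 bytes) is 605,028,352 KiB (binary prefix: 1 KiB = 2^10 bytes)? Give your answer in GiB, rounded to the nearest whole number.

577 GiB

605,028,352 KiB = 605,028,352 × 2^10 bytes = 619,549,032,448 bytes
1 GiB = 2^30 bytes = 1,073,741,824 bytes
619,549,032,448 / 1,073,741,824 = 577 GiB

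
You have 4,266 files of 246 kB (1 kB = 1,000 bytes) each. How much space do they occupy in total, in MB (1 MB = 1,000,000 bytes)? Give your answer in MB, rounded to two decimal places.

Total = 4,266 × 246 kB = 1,049,436 kB
= 1,049,436 × 1,000 bytes = 1,049,436,000 bytes
1 MB = 1,000,000 bytes
1,049,436,000 / 1,000,000 = 1,049.44 MB

1,049.44 MB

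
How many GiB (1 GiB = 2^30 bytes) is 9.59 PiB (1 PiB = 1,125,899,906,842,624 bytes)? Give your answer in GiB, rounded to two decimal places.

9.59 PiB = 9.59 × 2^50 bytes = 10,797,380,106,620,764.16 bytes
1 GiB = 1,073,741,824 bytes
10,797,380,106,620,764.16 / 1,073,741,824 = 10,055,843.84 GiB

10,055,843.84 GiB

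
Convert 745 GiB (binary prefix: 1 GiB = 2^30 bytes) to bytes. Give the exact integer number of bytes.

745 × 1,073,741,824 = 799,937,658,880 bytes

799,937,658,880 bytes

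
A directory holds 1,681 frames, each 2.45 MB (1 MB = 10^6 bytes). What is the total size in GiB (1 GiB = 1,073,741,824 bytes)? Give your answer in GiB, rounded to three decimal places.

3.836 GiB

Total = 1,681 × 2.45 MB = 4118.45 MB
= 4118.45 × 1,000,000 bytes = 4,118,450,000 bytes
1 GiB = 1,073,741,824 bytes
4,118,450,000 / 1,073,741,824 = 3.836 GiB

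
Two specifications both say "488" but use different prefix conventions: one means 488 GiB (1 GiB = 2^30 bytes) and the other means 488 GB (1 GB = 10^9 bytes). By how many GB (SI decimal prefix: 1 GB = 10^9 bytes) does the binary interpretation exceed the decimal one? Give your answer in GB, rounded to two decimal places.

488 GiB = 488 × 1,073,741,824 = 523,986,010,112 bytes
488 GB = 488 × 1,000,000,000 = 488,000,000,000 bytes
difference = 35,986,010,112 bytes
35,986,010,112 / 1,000,000,000 = 35.99 GB

35.99 GB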